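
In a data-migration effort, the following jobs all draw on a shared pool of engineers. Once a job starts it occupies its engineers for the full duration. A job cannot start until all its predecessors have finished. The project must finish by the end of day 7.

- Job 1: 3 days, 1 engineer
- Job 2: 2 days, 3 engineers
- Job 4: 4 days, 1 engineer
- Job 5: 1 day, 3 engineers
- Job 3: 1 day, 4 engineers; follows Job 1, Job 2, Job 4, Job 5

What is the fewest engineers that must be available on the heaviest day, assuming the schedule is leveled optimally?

Early-start (Job 1@1, Job 2@1, Job 4@1, Job 5@1, Job 3@5) gives peak 8: d1:8  d2:5  d3:2  d4:1  d5:4  d6:0  d7:0.
Shift Job 4→3, Job 5→4, Job 3→7.
Schedule Job 1@1, Job 2@1, Job 4@3, Job 5@4, Job 3@7: d1:4  d2:4  d3:2  d4:4  d5:1  d6:1  d7:4 — peak 4.

4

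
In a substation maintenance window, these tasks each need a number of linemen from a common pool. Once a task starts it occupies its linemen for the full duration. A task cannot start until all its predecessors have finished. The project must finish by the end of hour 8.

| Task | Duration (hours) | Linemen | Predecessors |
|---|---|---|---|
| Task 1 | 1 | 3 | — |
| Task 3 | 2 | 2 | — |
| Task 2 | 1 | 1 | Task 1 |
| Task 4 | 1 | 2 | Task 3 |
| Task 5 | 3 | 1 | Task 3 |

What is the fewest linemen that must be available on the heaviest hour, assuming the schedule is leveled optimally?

3

Early-start (Task 1@1, Task 3@1, Task 2@2, Task 4@3, Task 5@3) gives peak 5: h1:5  h2:3  h3:3  h4:1  h5:1  h6:0  h7:0  h8:0.
Shift Task 3→2, Task 4→4, Task 5→4.
Schedule Task 1@1, Task 3@2, Task 2@2, Task 4@4, Task 5@4: h1:3  h2:3  h3:2  h4:3  h5:1  h6:1  h7:0  h8:0 — peak 3.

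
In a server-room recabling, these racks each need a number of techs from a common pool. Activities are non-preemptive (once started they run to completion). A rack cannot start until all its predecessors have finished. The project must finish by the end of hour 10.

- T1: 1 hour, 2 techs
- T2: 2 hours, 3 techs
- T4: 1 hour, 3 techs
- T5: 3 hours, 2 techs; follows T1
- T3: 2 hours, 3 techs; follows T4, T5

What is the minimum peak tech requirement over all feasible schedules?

Early-start (T1@1, T2@1, T4@1, T5@2, T3@5) gives peak 8: h1:8  h2:5  h3:2  h4:2  h5:3  h6:3  h7:0  h8:0  h9:0  h10:0.
Shift T2→2, T4→4, T5→5, T3→8.
Schedule T1@1, T2@2, T4@4, T5@5, T3@8: h1:2  h2:3  h3:3  h4:3  h5:2  h6:2  h7:2  h8:3  h9:3  h10:0 — peak 3.
Total tech-hours = 23 over 10 hours ⇒ peak ≥ ⌈23/10⌉ = 3, so 3 is optimal.

3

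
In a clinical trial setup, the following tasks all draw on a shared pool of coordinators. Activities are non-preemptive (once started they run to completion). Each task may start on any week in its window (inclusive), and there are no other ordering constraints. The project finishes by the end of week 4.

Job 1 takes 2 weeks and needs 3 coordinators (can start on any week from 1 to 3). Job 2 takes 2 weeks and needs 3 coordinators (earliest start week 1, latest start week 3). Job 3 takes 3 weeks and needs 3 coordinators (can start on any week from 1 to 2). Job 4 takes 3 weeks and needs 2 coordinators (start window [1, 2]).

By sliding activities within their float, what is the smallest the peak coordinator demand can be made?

8

Early-start (Job 1@1, Job 2@1, Job 3@1, Job 4@1) gives peak 11: w1:11  w2:11  w3:5  w4:0.
Shift Job 2→3.
Schedule Job 1@1, Job 2@3, Job 3@1, Job 4@1: w1:8  w2:8  w3:8  w4:3 — peak 8.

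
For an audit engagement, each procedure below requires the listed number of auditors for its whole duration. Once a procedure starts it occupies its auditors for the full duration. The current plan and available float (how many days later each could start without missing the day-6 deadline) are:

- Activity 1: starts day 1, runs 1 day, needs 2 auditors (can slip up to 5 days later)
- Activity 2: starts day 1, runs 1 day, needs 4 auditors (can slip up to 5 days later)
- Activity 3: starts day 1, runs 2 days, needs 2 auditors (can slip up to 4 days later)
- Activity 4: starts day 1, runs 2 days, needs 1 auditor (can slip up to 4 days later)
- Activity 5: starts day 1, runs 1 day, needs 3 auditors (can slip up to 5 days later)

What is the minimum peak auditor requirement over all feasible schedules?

Early-start (Activity 1@1, Activity 2@1, Activity 3@1, Activity 4@1, Activity 5@1) gives peak 12: d1:12  d2:3  d3:0  d4:0  d5:0  d6:0.
Shift Activity 2→2, Activity 3→3, Activity 4→3, Activity 5→5.
Schedule Activity 1@1, Activity 2@2, Activity 3@3, Activity 4@3, Activity 5@5: d1:2  d2:4  d3:3  d4:3  d5:3  d6:0 — peak 4.

4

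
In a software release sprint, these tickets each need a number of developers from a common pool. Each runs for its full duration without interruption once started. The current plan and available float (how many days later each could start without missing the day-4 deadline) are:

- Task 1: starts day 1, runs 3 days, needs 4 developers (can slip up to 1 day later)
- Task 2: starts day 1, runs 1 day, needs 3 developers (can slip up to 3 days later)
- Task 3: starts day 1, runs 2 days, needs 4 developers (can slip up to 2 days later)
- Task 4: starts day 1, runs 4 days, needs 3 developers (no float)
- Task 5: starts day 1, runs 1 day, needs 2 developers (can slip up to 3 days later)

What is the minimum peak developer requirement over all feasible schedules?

Early-start (Task 1@1, Task 2@1, Task 3@1, Task 4@1, Task 5@1) gives peak 16: d1:16  d2:11  d3:7  d4:3.
Shift Task 3→2, Task 5→4.
Schedule Task 1@1, Task 2@1, Task 3@2, Task 4@1, Task 5@4: d1:10  d2:11  d3:11  d4:5 — peak 11.

11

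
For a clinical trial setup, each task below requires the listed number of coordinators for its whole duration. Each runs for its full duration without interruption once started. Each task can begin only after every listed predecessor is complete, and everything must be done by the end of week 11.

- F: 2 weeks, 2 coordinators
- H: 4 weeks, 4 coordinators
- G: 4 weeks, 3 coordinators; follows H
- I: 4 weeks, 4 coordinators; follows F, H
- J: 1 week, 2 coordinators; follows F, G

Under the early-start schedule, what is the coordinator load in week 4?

4

At early start, week 4 has: H.
Demand: 4 = 4.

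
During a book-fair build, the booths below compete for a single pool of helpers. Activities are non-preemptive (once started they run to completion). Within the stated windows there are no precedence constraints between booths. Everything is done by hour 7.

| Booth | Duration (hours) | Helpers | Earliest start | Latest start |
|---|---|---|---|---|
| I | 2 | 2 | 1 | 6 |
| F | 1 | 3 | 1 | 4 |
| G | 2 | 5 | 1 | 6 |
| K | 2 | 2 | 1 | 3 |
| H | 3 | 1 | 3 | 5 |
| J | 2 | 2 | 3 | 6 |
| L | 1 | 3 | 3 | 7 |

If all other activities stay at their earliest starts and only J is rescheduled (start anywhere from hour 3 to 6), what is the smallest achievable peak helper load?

J@3: h1:12  h2:9  h3:6  h4:3  h5:1  h6:0  h7:0 → peak 12
J@4: h1:12  h2:9  h3:4  h4:3  h5:3  h6:0  h7:0 → peak 12
J@5: h1:12  h2:9  h3:4  h4:1  h5:3  h6:2  h7:0 → peak 12
J@6: h1:12  h2:9  h3:4  h4:1  h5:1  h6:2  h7:2 → peak 12
Best is J@3, peak 12.

12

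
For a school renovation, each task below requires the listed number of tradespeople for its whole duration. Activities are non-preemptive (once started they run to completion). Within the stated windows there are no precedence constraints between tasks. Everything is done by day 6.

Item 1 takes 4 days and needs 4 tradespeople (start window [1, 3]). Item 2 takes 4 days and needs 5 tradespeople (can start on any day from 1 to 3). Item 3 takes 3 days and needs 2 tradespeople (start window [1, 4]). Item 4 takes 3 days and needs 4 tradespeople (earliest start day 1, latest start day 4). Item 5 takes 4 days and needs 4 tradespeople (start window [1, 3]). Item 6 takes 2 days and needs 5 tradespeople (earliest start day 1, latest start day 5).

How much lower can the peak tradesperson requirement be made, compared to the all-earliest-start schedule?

Early-start peak: d1:24  d2:24  d3:19  d4:13  d5:0  d6:0 ⇒ 24.
Leveled (Item 1@1, Item 2@1, Item 3@1, Item 4@4, Item 5@1, Item 6@5): d1:15  d2:15  d3:15  d4:17  d5:9  d6:9 ⇒ 17.
Reduction 24 − 17 = 7.

7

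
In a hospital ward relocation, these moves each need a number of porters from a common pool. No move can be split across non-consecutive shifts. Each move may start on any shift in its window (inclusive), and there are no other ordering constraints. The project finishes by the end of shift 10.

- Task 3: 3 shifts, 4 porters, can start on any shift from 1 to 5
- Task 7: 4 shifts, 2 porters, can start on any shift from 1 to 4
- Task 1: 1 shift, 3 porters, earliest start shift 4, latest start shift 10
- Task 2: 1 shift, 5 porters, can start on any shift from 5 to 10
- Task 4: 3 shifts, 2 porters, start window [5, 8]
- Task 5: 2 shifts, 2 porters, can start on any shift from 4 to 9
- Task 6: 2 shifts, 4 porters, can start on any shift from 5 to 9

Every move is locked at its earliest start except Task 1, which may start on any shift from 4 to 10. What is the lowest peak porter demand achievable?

13

Task 1@4: s1:6  s2:6  s3:6  s4:7  s5:13  s6:6  s7:2  s8:0  s9:0  s10:0 → peak 13
Task 1@5: s1:6  s2:6  s3:6  s4:4  s5:16  s6:6  s7:2  s8:0  s9:0  s10:0 → peak 16
Task 1@6: s1:6  s2:6  s3:6  s4:4  s5:13  s6:9  s7:2  s8:0  s9:0  s10:0 → peak 13
Task 1@7: s1:6  s2:6  s3:6  s4:4  s5:13  s6:6  s7:5  s8:0  s9:0  s10:0 → peak 13
Task 1@8: s1:6  s2:6  s3:6  s4:4  s5:13  s6:6  s7:2  s8:3  s9:0  s10:0 → peak 13
Task 1@9: s1:6  s2:6  s3:6  s4:4  s5:13  s6:6  s7:2  s8:0  s9:3  s10:0 → peak 13
Task 1@10: s1:6  s2:6  s3:6  s4:4  s5:13  s6:6  s7:2  s8:0  s9:0  s10:3 → peak 13
Best is Task 1@4, peak 13.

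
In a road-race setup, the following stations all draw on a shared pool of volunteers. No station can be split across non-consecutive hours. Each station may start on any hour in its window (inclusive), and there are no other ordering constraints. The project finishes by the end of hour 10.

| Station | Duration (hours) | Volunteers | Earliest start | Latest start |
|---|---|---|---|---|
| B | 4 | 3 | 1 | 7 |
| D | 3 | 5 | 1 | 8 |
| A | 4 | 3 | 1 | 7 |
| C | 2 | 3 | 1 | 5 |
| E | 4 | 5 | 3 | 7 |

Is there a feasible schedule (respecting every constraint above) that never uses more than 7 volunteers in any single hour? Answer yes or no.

The minimum achievable peak is 8; 7 < 8, so no feasible schedule stays within the cap.

no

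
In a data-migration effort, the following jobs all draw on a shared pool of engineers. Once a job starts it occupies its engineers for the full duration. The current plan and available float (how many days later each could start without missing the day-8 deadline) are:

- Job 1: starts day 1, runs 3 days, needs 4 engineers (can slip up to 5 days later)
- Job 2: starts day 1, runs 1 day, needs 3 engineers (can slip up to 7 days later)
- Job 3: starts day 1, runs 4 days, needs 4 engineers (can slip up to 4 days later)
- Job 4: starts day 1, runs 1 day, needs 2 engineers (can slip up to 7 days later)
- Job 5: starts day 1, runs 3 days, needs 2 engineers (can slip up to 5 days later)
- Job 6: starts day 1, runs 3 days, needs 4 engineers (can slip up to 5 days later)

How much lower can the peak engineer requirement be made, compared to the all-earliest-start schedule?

Early-start peak: d1:19  d2:14  d3:14  d4:4  d5:0  d6:0  d7:0  d8:0 ⇒ 19.
Leveled (Job 1@1, Job 2@1, Job 3@2, Job 4@4, Job 5@4, Job 6@6): d1:7  d2:8  d3:8  d4:8  d5:6  d6:6  d7:4  d8:4 ⇒ 8.
Reduction 19 − 8 = 11.

11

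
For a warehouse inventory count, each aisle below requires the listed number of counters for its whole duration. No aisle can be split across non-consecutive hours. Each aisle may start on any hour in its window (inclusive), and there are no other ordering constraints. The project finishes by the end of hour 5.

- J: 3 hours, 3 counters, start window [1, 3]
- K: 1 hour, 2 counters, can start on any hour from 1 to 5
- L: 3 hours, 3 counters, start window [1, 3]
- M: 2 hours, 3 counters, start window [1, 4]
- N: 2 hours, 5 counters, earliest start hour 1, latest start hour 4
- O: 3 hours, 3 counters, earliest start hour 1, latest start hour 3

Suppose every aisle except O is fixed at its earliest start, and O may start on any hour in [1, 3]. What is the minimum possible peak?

O@1: h1:19  h2:17  h3:9  h4:0  h5:0 → peak 19
O@2: h1:16  h2:17  h3:9  h4:3  h5:0 → peak 17
O@3: h1:16  h2:14  h3:9  h4:3  h5:3 → peak 16
Best is O@3, peak 16.

16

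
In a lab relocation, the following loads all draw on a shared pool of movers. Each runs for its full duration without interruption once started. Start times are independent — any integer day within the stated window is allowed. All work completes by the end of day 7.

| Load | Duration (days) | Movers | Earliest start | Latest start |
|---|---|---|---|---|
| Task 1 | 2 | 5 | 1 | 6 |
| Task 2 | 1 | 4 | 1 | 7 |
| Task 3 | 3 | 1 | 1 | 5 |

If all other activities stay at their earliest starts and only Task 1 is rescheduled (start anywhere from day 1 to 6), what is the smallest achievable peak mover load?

Task 1@1: d1:10  d2:6  d3:1  d4:0  d5:0  d6:0  d7:0 → peak 10
Task 1@2: d1:5  d2:6  d3:6  d4:0  d5:0  d6:0  d7:0 → peak 6
Task 1@3: d1:5  d2:1  d3:6  d4:5  d5:0  d6:0  d7:0 → peak 6
Task 1@4: d1:5  d2:1  d3:1  d4:5  d5:5  d6:0  d7:0 → peak 5
Task 1@5: d1:5  d2:1  d3:1  d4:0  d5:5  d6:5  d7:0 → peak 5
Task 1@6: d1:5  d2:1  d3:1  d4:0  d5:0  d6:5  d7:5 → peak 5
Best is Task 1@4, peak 5.

5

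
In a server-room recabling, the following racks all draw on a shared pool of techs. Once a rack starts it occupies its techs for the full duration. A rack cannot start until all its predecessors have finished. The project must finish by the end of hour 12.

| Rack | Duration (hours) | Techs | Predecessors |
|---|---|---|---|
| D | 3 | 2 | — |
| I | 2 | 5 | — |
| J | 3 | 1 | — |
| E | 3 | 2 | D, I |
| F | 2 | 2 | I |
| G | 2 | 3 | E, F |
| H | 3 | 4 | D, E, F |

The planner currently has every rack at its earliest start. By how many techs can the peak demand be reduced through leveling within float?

1

Early-start peak: h1:8  h2:8  h3:5  h4:4  h5:2  h6:2  h7:7  h8:7  h9:4  h10:0  h11:0  h12:0 ⇒ 8.
Leveled (D@1, I@1, J@3, E@4, F@3, G@7, H@7): h1:7  h2:7  h3:5  h4:5  h5:3  h6:2  h7:7  h8:7  h9:4  h10:0  h11:0  h12:0 ⇒ 7.
Reduction 8 − 7 = 1.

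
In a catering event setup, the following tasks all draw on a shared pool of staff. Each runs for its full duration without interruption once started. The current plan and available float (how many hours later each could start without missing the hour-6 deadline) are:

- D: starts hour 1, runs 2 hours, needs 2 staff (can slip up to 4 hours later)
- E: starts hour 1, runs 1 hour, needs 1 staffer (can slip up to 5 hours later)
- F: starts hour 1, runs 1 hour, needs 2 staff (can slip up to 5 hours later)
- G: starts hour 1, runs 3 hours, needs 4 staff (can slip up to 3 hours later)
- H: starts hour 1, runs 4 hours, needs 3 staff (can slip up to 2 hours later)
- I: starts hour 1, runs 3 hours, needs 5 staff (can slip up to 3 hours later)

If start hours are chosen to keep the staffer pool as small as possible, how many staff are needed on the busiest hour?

8

Early-start (D@1, E@1, F@1, G@1, H@1, I@1) gives peak 17: h1:17  h2:14  h3:12  h4:3  h5:0  h6:0.
Shift F→2, H→3, I→4.
Schedule D@1, E@1, F@2, G@1, H@3, I@4: h1:7  h2:8  h3:7  h4:8  h5:8  h6:8 — peak 8.
Total staffer-hours = 46 over 6 hours ⇒ peak ≥ ⌈46/6⌉ = 8, so 8 is optimal.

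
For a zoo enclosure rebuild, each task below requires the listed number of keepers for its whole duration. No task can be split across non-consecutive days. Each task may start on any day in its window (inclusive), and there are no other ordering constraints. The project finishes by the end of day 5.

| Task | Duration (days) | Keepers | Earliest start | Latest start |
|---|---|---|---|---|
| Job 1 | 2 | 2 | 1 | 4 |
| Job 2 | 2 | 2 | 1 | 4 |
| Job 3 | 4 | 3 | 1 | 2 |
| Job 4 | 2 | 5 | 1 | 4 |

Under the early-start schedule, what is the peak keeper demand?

Early-start schedule: Job 1@1, Job 2@1, Job 3@1, Job 4@1.
Load per day: day 1: 12, day 2: 12, day 3: 3, day 4: 3, day 5: 0.
Peak is 12.

12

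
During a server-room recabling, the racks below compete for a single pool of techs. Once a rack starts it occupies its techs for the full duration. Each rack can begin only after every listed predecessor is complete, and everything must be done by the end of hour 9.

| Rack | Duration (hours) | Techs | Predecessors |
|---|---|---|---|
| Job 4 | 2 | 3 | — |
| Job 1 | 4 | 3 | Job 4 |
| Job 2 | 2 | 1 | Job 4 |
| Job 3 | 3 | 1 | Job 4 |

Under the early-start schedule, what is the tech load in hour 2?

At early start, hour 2 has: Job 4.
Demand: 3 = 3.

3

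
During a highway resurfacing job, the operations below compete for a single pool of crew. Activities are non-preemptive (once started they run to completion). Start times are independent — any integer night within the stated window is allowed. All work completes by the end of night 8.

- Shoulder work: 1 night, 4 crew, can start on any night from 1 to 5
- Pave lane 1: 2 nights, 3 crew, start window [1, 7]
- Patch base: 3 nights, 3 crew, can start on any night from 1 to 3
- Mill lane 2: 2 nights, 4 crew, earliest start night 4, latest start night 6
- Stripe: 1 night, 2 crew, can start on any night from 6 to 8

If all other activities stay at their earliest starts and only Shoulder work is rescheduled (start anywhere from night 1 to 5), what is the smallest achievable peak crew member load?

7

Shoulder work@1: n1:10  n2:6  n3:3  n4:4  n5:4  n6:2  n7:0  n8:0 → peak 10
Shoulder work@2: n1:6  n2:10  n3:3  n4:4  n5:4  n6:2  n7:0  n8:0 → peak 10
Shoulder work@3: n1:6  n2:6  n3:7  n4:4  n5:4  n6:2  n7:0  n8:0 → peak 7
Shoulder work@4: n1:6  n2:6  n3:3  n4:8  n5:4  n6:2  n7:0  n8:0 → peak 8
Shoulder work@5: n1:6  n2:6  n3:3  n4:4  n5:8  n6:2  n7:0  n8:0 → peak 8
Best is Shoulder work@3, peak 7.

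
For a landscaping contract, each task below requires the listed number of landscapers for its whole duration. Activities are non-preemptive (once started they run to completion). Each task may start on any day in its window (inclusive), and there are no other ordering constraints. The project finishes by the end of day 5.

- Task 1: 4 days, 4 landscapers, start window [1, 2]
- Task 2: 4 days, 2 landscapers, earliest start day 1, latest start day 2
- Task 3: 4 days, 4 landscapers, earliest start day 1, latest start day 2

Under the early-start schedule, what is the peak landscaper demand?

10

Early-start schedule: Task 1@1, Task 2@1, Task 3@1.
Load per day: day 1: 10, day 2: 10, day 3: 10, day 4: 10, day 5: 0.
Peak is 10.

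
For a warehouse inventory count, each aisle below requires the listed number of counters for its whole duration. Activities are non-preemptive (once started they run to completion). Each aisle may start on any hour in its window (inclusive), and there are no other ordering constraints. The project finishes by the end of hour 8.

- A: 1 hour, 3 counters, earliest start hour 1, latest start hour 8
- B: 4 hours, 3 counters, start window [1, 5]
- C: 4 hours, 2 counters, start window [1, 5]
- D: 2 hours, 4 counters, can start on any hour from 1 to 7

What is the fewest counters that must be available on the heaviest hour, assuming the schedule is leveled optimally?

5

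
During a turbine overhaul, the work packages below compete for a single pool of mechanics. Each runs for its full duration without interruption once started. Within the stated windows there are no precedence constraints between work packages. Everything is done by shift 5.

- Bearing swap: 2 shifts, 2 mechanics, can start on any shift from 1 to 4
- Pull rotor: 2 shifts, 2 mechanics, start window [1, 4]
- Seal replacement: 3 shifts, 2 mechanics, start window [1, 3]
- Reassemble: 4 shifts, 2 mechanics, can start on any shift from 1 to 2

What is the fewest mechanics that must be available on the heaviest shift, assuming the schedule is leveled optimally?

Early-start (Bearing swap@1, Pull rotor@1, Seal replacement@1, Reassemble@1) gives peak 8: s1:8  s2:8  s3:4  s4:2  s5:0.
Shift Seal replacement→3.
Schedule Bearing swap@1, Pull rotor@1, Seal replacement@3, Reassemble@1: s1:6  s2:6  s3:4  s4:4  s5:2 — peak 6.

6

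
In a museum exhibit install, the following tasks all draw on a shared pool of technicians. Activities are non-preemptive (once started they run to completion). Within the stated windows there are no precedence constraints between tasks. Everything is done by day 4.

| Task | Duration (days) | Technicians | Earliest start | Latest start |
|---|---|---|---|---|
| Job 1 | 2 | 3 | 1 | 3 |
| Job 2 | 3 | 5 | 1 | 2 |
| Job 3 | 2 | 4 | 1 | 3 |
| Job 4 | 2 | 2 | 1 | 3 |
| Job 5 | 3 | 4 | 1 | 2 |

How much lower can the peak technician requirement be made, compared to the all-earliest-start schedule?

4

Early-start peak: d1:18  d2:18  d3:9  d4:0 ⇒ 18.
Leveled (Job 1@1, Job 2@1, Job 3@3, Job 4@1, Job 5@1): d1:14  d2:14  d3:13  d4:4 ⇒ 14.
Reduction 18 − 14 = 4.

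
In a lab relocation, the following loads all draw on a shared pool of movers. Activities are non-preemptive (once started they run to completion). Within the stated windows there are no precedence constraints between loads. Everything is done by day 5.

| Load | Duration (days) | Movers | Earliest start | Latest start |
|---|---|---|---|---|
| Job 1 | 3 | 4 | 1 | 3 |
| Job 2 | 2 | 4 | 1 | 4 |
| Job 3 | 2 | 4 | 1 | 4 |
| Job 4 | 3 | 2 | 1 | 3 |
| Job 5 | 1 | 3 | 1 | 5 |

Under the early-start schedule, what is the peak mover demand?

17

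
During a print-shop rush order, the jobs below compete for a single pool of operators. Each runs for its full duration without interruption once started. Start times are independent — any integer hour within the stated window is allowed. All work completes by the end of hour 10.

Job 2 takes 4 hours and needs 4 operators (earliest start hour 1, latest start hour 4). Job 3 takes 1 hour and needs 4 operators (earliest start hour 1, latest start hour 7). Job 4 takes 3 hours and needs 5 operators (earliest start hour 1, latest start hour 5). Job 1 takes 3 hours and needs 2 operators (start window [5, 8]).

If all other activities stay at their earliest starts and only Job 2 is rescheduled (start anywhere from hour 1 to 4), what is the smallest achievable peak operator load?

9

Job 2@1: h1:13  h2:9  h3:9  h4:4  h5:2  h6:2  h7:2  h8:0  h9:0  h10:0 → peak 13
Job 2@2: h1:9  h2:9  h3:9  h4:4  h5:6  h6:2  h7:2  h8:0  h9:0  h10:0 → peak 9
Job 2@3: h1:9  h2:5  h3:9  h4:4  h5:6  h6:6  h7:2  h8:0  h9:0  h10:0 → peak 9
Job 2@4: h1:9  h2:5  h3:5  h4:4  h5:6  h6:6  h7:6  h8:0  h9:0  h10:0 → peak 9
Best is Job 2@2, peak 9.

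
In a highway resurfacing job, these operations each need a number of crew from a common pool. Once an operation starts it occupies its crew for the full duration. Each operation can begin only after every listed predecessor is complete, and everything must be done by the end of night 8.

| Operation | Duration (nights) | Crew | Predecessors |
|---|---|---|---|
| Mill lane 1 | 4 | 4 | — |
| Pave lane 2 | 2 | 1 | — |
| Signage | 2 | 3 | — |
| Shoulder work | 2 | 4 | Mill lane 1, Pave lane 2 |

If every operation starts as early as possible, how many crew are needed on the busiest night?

Early-start schedule: Mill lane 1@1, Pave lane 2@1, Signage@1, Shoulder work@5.
Load per night: night 1: 8, night 2: 8, night 3: 4, night 4: 4, night 5: 4, night 6: 4, night 7: 0, night 8: 0.
Peak is 8.

8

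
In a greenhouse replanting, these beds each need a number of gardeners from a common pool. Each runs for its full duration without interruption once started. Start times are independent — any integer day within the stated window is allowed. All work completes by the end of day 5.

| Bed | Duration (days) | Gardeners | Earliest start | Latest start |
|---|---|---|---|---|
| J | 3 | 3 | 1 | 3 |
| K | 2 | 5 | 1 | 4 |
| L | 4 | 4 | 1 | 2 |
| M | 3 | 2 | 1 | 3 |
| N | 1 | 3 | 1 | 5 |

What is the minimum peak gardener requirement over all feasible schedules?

9

Early-start (J@1, K@1, L@1, M@1, N@1) gives peak 17: d1:17  d2:14  d3:9  d4:4  d5:0.
Shift K→4, N→5.
Schedule J@1, K@4, L@1, M@1, N@5: d1:9  d2:9  d3:9  d4:9  d5:8 — peak 9.
Total gardener-days = 44 over 5 days ⇒ peak ≥ ⌈44/5⌉ = 9, so 9 is optimal.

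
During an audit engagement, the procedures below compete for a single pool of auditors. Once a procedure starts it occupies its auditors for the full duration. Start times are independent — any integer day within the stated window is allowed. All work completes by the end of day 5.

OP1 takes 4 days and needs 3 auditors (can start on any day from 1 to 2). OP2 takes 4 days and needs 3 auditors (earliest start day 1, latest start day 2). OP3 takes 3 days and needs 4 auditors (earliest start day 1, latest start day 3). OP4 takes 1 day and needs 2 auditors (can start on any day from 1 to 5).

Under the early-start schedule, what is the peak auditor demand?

Early-start schedule: OP1@1, OP2@1, OP3@1, OP4@1.
Load per day: day 1: 12, day 2: 10, day 3: 10, day 4: 6, day 5: 0.
Peak is 12.

12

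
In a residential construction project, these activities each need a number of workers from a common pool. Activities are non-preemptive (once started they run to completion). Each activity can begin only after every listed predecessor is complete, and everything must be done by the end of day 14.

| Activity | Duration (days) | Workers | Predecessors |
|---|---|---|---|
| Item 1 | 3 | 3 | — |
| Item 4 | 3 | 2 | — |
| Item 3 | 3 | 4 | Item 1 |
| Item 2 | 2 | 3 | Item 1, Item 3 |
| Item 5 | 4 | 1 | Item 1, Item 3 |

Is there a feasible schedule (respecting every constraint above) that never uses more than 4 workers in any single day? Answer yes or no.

Schedule Item 1@1, Item 4@4, Item 3@7, Item 2@10, Item 5@10: d1:3  d2:3  d3:3  d4:2  d5:2  d6:2  d7:4  d8:4  d9:4  d10:4  d11:4  d12:1  d13:1  d14:0 — peak 4 ≤ 4.

yes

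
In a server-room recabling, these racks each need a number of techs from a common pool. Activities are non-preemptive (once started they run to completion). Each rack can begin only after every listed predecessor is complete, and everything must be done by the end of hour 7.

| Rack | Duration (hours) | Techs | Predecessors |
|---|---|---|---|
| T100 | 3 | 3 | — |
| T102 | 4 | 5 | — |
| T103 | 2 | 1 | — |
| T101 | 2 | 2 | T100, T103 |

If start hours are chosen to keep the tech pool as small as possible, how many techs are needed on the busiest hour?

Early-start (T100@1, T102@1, T103@1, T101@4) gives peak 9: h1:9  h2:9  h3:8  h4:7  h5:2  h6:0  h7:0.
Shift T102→4.
Schedule T100@1, T102@4, T103@1, T101@4: h1:4  h2:4  h3:3  h4:7  h5:7  h6:5  h7:5 — peak 7.

7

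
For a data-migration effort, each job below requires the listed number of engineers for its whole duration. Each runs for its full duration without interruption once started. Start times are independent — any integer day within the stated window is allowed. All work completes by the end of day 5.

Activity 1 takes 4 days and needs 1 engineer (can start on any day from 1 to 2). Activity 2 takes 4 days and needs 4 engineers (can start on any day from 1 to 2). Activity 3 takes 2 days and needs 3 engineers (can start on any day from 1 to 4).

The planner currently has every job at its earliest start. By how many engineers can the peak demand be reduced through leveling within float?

0

Early-start peak: d1:8  d2:8  d3:5  d4:5  d5:0 ⇒ 8.
Leveled (Activity 1@1, Activity 2@1, Activity 3@1): d1:8  d2:8  d3:5  d4:5  d5:0 ⇒ 8.
Reduction 8 − 8 = 0.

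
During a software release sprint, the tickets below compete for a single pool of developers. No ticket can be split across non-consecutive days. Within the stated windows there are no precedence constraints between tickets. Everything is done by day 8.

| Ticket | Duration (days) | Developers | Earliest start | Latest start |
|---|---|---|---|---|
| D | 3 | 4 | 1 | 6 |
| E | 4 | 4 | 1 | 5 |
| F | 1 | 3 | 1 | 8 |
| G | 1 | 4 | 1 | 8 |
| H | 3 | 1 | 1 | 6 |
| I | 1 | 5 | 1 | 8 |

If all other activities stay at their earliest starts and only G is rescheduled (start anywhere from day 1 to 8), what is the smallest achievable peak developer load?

17

G@1: d1:21  d2:9  d3:9  d4:4  d5:0  d6:0  d7:0  d8:0 → peak 21
G@2: d1:17  d2:13  d3:9  d4:4  d5:0  d6:0  d7:0  d8:0 → peak 17
G@3: d1:17  d2:9  d3:13  d4:4  d5:0  d6:0  d7:0  d8:0 → peak 17
G@4: d1:17  d2:9  d3:9  d4:8  d5:0  d6:0  d7:0  d8:0 → peak 17
G@5: d1:17  d2:9  d3:9  d4:4  d5:4  d6:0  d7:0  d8:0 → peak 17
G@6: d1:17  d2:9  d3:9  d4:4  d5:0  d6:4  d7:0  d8:0 → peak 17
G@7: d1:17  d2:9  d3:9  d4:4  d5:0  d6:0  d7:4  d8:0 → peak 17
G@8: d1:17  d2:9  d3:9  d4:4  d5:0  d6:0  d7:0  d8:4 → peak 17
Best is G@2, peak 17.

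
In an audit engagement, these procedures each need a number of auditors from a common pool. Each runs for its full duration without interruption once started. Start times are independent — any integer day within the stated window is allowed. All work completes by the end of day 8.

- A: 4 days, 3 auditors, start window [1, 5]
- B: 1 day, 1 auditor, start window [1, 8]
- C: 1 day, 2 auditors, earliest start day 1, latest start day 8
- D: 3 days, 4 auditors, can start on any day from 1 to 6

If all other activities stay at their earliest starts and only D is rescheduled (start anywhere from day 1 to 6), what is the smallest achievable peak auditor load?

D@1: d1:10  d2:7  d3:7  d4:3  d5:0  d6:0  d7:0  d8:0 → peak 10
D@2: d1:6  d2:7  d3:7  d4:7  d5:0  d6:0  d7:0  d8:0 → peak 7
D@3: d1:6  d2:3  d3:7  d4:7  d5:4  d6:0  d7:0  d8:0 → peak 7
D@4: d1:6  d2:3  d3:3  d4:7  d5:4  d6:4  d7:0  d8:0 → peak 7
D@5: d1:6  d2:3  d3:3  d4:3  d5:4  d6:4  d7:4  d8:0 → peak 6
D@6: d1:6  d2:3  d3:3  d4:3  d5:0  d6:4  d7:4  d8:4 → peak 6
Best is D@5, peak 6.

6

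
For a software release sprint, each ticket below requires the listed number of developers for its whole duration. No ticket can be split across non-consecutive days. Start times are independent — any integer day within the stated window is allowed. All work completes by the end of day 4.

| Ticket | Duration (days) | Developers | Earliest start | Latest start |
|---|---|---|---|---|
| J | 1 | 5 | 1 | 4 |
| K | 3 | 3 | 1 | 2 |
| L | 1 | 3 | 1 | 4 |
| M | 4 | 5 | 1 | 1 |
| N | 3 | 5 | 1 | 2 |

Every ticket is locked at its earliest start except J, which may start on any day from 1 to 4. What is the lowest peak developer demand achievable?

J@1: d1:21  d2:13  d3:13  d4:5 → peak 21
J@2: d1:16  d2:18  d3:13  d4:5 → peak 18
J@3: d1:16  d2:13  d3:18  d4:5 → peak 18
J@4: d1:16  d2:13  d3:13  d4:10 → peak 16
Best is J@4, peak 16.

16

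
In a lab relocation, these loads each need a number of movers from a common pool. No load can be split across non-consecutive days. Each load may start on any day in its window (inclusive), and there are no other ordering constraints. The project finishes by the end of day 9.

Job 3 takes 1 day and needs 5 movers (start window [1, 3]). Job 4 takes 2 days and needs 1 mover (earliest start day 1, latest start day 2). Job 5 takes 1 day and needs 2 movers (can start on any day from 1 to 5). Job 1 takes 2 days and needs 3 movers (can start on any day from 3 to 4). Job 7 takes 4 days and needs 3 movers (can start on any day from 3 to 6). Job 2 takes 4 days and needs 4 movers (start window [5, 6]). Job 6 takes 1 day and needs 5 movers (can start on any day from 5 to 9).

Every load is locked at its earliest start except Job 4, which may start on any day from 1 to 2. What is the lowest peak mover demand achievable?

Job 4@1: d1:8  d2:1  d3:6  d4:6  d5:12  d6:7  d7:4  d8:4  d9:0 → peak 12
Job 4@2: d1:7  d2:1  d3:7  d4:6  d5:12  d6:7  d7:4  d8:4  d9:0 → peak 12
Best is Job 4@1, peak 12.

12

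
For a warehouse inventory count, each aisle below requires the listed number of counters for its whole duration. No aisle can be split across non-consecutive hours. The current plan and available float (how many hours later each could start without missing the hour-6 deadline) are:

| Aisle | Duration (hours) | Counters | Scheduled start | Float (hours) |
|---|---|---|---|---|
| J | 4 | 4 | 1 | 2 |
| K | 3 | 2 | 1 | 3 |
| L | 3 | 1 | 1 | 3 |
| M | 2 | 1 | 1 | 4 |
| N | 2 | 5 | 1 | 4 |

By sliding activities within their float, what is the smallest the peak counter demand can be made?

7

Early-start (J@1, K@1, L@1, M@1, N@1) gives peak 13: h1:13  h2:13  h3:7  h4:4  h5:0  h6:0.
Shift M→4, N→5.
Schedule J@1, K@1, L@1, M@4, N@5: h1:7  h2:7  h3:7  h4:5  h5:6  h6:5 — peak 7.
Total counter-hours = 37 over 6 hours ⇒ peak ≥ ⌈37/6⌉ = 7, so 7 is optimal.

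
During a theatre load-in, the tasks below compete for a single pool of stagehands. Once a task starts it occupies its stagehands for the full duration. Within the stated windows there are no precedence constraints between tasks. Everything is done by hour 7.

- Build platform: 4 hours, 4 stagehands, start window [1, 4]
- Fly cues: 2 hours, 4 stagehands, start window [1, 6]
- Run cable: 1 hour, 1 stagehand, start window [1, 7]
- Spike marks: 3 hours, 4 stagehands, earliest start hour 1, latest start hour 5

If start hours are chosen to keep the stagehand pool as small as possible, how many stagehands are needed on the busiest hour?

Early-start (Build platform@1, Fly cues@1, Run cable@1, Spike marks@1) gives peak 13: h1:13  h2:12  h3:8  h4:4  h5:0  h6:0  h7:0.
Shift Run cable→3, Spike marks→4.
Schedule Build platform@1, Fly cues@1, Run cable@3, Spike marks@4: h1:8  h2:8  h3:5  h4:8  h5:4  h6:4  h7:0 — peak 8.

8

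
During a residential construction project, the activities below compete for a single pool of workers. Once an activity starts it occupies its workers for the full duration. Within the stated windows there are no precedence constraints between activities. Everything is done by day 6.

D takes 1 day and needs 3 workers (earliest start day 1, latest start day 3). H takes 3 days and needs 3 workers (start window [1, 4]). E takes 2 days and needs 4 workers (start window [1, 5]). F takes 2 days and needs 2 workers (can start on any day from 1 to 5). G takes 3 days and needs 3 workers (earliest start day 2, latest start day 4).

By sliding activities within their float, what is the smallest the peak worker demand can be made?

Early-start (D@1, H@1, E@1, F@1, G@2) gives peak 12: d1:12  d2:12  d3:6  d4:3  d5:0  d6:0.
Shift E→5, F→4.
Schedule D@1, H@1, E@5, F@4, G@2: d1:6  d2:6  d3:6  d4:5  d5:6  d6:4 — peak 6.
Total worker-days = 33 over 6 days ⇒ peak ≥ ⌈33/6⌉ = 6, so 6 is optimal.

6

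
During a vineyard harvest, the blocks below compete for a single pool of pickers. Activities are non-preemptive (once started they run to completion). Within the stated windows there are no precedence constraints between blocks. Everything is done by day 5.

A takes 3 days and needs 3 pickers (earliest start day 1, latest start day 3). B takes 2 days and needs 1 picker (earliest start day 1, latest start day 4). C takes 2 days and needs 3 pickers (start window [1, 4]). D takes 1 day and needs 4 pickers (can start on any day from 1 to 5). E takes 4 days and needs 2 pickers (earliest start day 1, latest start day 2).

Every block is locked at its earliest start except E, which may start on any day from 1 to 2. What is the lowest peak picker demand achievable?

E@1: d1:13  d2:9  d3:5  d4:2  d5:0 → peak 13
E@2: d1:11  d2:9  d3:5  d4:2  d5:2 → peak 11
Best is E@2, peak 11.

11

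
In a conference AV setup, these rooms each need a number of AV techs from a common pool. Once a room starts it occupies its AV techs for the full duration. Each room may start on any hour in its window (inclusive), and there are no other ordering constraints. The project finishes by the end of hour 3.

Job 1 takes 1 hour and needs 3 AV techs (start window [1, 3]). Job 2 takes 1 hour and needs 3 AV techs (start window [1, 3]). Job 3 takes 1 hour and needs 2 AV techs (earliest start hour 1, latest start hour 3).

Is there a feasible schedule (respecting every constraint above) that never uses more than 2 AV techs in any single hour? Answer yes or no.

no

Total AV tech-hours = 8; over 3 hours the average is 8/3 > 2, so some hour must exceed 2.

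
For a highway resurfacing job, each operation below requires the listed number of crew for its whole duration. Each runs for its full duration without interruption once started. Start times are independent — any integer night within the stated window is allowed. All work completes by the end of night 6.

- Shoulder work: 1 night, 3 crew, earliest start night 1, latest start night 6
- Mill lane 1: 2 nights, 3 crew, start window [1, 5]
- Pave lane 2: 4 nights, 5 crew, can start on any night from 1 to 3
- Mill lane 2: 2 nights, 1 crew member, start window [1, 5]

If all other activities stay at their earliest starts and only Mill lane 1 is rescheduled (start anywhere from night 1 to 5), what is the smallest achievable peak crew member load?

Mill lane 1@1: n1:12  n2:9  n3:5  n4:5  n5:0  n6:0 → peak 12
Mill lane 1@2: n1:9  n2:9  n3:8  n4:5  n5:0  n6:0 → peak 9
Mill lane 1@3: n1:9  n2:6  n3:8  n4:8  n5:0  n6:0 → peak 9
Mill lane 1@4: n1:9  n2:6  n3:5  n4:8  n5:3  n6:0 → peak 9
Mill lane 1@5: n1:9  n2:6  n3:5  n4:5  n5:3  n6:3 → peak 9
Best is Mill lane 1@2, peak 9.

9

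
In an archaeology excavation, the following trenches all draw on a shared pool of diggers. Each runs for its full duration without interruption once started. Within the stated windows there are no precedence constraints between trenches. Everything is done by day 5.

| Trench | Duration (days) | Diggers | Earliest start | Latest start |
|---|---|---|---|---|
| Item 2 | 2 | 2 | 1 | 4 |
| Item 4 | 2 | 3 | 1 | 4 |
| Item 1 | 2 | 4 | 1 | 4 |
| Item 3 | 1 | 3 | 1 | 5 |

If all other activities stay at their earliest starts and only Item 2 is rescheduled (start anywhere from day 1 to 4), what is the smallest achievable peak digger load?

Item 2@1: d1:12  d2:9  d3:0  d4:0  d5:0 → peak 12
Item 2@2: d1:10  d2:9  d3:2  d4:0  d5:0 → peak 10
Item 2@3: d1:10  d2:7  d3:2  d4:2  d5:0 → peak 10
Item 2@4: d1:10  d2:7  d3:0  d4:2  d5:2 → peak 10
Best is Item 2@2, peak 10.

10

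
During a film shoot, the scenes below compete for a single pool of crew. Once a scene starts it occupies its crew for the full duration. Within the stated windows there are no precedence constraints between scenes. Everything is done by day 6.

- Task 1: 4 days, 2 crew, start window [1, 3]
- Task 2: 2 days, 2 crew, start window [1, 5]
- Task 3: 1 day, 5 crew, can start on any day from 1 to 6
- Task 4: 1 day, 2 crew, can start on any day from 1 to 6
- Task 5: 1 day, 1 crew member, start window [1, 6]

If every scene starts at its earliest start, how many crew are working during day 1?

At early start, day 1 has: Task 1, Task 2, Task 3, Task 4, Task 5.
Demand: 2 + 2 + 5 + 2 + 1 = 12.

12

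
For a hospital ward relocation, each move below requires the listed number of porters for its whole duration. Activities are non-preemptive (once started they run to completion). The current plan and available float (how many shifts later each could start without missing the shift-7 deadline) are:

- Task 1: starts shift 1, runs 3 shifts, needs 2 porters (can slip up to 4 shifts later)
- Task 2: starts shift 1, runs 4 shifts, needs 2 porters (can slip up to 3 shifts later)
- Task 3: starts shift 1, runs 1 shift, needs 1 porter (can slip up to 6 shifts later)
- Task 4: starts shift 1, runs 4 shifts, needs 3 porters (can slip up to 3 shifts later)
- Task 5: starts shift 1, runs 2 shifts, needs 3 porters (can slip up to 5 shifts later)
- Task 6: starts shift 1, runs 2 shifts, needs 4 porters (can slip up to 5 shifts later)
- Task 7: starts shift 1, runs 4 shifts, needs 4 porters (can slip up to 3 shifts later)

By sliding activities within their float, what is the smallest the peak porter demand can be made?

9

Early-start (Task 1@1, Task 2@1, Task 3@1, Task 4@1, Task 5@1, Task 6@1, Task 7@1) gives peak 19: s1:19  s2:18  s3:11  s4:9  s5:0  s6:0  s7:0.
Shift Task 2→3, Task 4→2, Task 5→6, Task 7→4.
Schedule Task 1@1, Task 2@3, Task 3@1, Task 4@2, Task 5@6, Task 6@1, Task 7@4: s1:7  s2:9  s3:7  s4:9  s5:9  s6:9  s7:7 — peak 9.
Total porter-shifts = 57 over 7 shifts ⇒ peak ≥ ⌈57/7⌉ = 9, so 9 is optimal.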